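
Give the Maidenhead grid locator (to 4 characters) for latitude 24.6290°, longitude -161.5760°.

AL94

Offset from 180°W / 90°S: lon 18.42°, lat 114.63°.
Field: 18.42/20 → 0 → A, 114.63/10 → 11 → L; chars AL.
Square: 18.42/2 → 9, 4.63/1 → 4; chars 94.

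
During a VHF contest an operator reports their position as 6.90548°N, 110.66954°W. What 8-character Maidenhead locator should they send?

DJ46pv97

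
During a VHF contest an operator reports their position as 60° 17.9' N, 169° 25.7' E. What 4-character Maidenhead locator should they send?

RP40

Shift to the Maidenhead origin (180°W, 90°S): lon 349.43, lat 150.30.
Field (20°×10°, letters A–R): 349.43/20 → 17 → R, 150.30/10 → 15 → P; chars RP.
Square (2°×1°, digits 0–9): 9.43/2 → 4, 0.30/1 → 0; chars 40.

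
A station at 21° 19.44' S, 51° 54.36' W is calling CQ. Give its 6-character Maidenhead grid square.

GG48bq

Add 180° to longitude and 90° to latitude: 128.0940, 68.6760.
Field (20°×10°, letters A–R): lon ⌊128.0940/20⌋ = 6 → G; lat ⌊68.6760/10⌋ = 6 → G.
Square (2°×1°, digits 0–9): lon ⌊8.0940/2⌋ = 4; lat ⌊8.6760/1⌋ = 8.
Subsquare (5′×2.5′, letters a–x): lon ⌊0.0940/0.0833333⌋ = 1 → b; lat ⌊0.6760/0.0416667⌋ = 16 → q.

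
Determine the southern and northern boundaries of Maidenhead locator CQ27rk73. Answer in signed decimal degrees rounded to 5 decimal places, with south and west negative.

Field C=2, Q=16: +2·20° lon, +16·10° lat → SW at lon -140°, lat 70°.
Square 2, 7: +2·2° lon, +7·1° lat → SW at lon -136°, lat 77°.
Subsquare r=17, k=10: +17·0.0833333° lon, +10·0.0416667° lat → SW at lon -134.583°, lat 77.4167°.
Extended square 7, 3: +7·0.00833333° lon, +3·0.00416667° lat → SW at lon -134.525°, lat 77.4292°.
Cell spans 0.00833333° lon × 0.00416667° lat.
south 77.42917, north 77.43333.

77.42917, 77.43333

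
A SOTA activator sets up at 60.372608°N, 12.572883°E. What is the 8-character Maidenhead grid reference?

Offset from 180°W / 90°S: lon 192.57288°, lat 150.37261°.
Field (20°×10°, letters A–R): lon ⌊192.57288/20⌋ = 9 → J; lat ⌊150.37261/10⌋ = 15 → P.
Square (2°×1°, digits 0–9): lon ⌊12.57288/2⌋ = 6; lat ⌊0.37261/1⌋ = 0.
Subsquare (5′×2.5′, letters a–x): lon ⌊0.57288/0.0833333⌋ = 6 → g; lat ⌊0.37261/0.0416667⌋ = 8 → i.
Extended square (30″×15″, digits 0–9): lon ⌊0.07288/0.00833333⌋ = 8; lat ⌊0.03927/0.00416667⌋ = 9.

JP60gi89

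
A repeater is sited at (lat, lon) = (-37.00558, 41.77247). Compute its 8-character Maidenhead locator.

Add 180° to longitude and 90° to latitude: 221.77247, 52.99442.
Field (20°×10°, letters A–R): 221.77247/20 → 11 → L, 52.99442/10 → 5 → F; chars LF.
Square (2°×1°, digits 0–9): 1.77247/2 → 0, 2.99442/1 → 2; chars 02.
Subsquare (5′×2.5′, letters a–x): 1.77247/0.0833333 → 21 → v, 0.99442/0.0416667 → 23 → x; chars vx.
Extended square (30″×15″, digits 0–9): 0.02247/0.00833333 → 2, 0.03609/0.00416667 → 8; chars 28.

LF02vx28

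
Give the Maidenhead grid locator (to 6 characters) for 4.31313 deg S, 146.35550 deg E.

Shift to the Maidenhead origin (180°W, 90°S): lon 326.3555, lat 85.6869.
Field: lon ⌊326.3555/20⌋ = 16 → Q; lat ⌊85.6869/10⌋ = 8 → I.
Square: lon ⌊6.3555/2⌋ = 3; lat ⌊5.6869/1⌋ = 5.
Subsquare: lon ⌊0.3555/0.0833333⌋ = 4 → e; lat ⌊0.6869/0.0416667⌋ = 16 → q.

QI35eq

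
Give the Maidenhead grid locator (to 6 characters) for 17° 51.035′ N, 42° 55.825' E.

LK17lu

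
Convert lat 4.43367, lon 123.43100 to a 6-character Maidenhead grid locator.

PJ14rk

Shift to the Maidenhead origin (180°W, 90°S): lon 303.4310, lat 94.4337.
Field: lon ⌊303.4310/20⌋ = 15 → P; lat ⌊94.4337/10⌋ = 9 → J.
Square: lon ⌊3.4310/2⌋ = 1; lat ⌊4.4337/1⌋ = 4.
Subsquare: lon ⌊1.4310/0.0833333⌋ = 17 → r; lat ⌊0.4337/0.0416667⌋ = 10 → k.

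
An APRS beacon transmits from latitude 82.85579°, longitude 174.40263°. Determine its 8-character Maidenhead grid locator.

RR72eu85

Add 180° to longitude and 90° to latitude: 354.40263, 172.85579.
Field: 354.40263/20 → 17 → R, 172.85579/10 → 17 → R; chars RR.
Square: 14.40263/2 → 7, 2.85579/1 → 2; chars 72.
Subsquare: 0.40263/0.0833333 → 4 → e, 0.85579/0.0416667 → 20 → u; chars eu.
Extended square: 0.06930/0.00833333 → 8, 0.02246/0.00416667 → 5; chars 85.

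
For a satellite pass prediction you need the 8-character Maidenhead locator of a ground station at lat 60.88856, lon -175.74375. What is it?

AP20dv03

Add 180° to longitude and 90° to latitude: 4.25625, 150.88856.
Field: lon ⌊4.25625/20⌋ = 0 → A; lat ⌊150.88856/10⌋ = 15 → P.
Square: lon ⌊4.25625/2⌋ = 2; lat ⌊0.88856/1⌋ = 0.
Subsquare: lon ⌊0.25625/0.0833333⌋ = 3 → d; lat ⌊0.88856/0.0416667⌋ = 21 → v.
Extended square: lon ⌊0.00625/0.00833333⌋ = 0; lat ⌊0.01356/0.00416667⌋ = 3.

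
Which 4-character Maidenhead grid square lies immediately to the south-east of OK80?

Longitude square 8; +1 → 9.
Latitude square 0; −1 → -1, wraps to 9, carry into field.
Latitude field K = 10; −1 → 9 = J.

OJ99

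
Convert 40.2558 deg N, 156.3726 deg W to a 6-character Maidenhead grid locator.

Offset from 180°W / 90°S: lon 23.6274°, lat 130.2558°.
Field: 23.6274/20 → 1 → B, 130.2558/10 → 13 → N; chars BN.
Square: 3.6274/2 → 1, 0.2558/1 → 0; chars 10.
Subsquare: 1.6274/0.0833333 → 19 → t, 0.2558/0.0416667 → 6 → g; chars tg.

BN10tg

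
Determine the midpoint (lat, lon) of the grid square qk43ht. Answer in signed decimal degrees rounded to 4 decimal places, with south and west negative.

13.8125, 148.6250

Field Q=16, K=10: +16·20° lon, +10·10° lat → SW at lon 140°, lat 10°.
Square 4, 3: +4·2° lon, +3·1° lat → SW at lon 148°, lat 13°.
Subsquare h=7, t=19: +7·0.0833333° lon, +19·0.0416667° lat → SW at lon 148.583°, lat 13.7917°.
Cell spans 0.0833333° lon × 0.0416667° lat. Centre is SW corner plus half of each.
latitude 13.8125, longitude 148.6250.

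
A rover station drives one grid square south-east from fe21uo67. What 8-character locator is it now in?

Longitude extended square 6; +1 → 7.
Latitude extended square 7; −1 → 6.

FE21uo76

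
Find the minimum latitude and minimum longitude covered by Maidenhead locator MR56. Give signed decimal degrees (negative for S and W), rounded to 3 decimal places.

86.000, 70.000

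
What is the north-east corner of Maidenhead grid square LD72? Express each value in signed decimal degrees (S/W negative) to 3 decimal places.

-57.000, 56.000

Field L=11, D=3: +11·20° lon, +3·10° lat → SW at lon 40°, lat -60°.
Square 7, 2: +7·2° lon, +2·1° lat → SW at lon 54°, lat -58°.
Cell spans 2° lon × 1° lat. NE corner is SW corner plus one full cell.
latitude -57.000, longitude 56.000.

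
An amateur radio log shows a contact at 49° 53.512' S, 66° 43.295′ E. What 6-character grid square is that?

ME30ic

Add 180° to longitude and 90° to latitude: 246.7216, 40.1081.
Field: lon ⌊246.7216/20⌋ = 12 → M; lat ⌊40.1081/10⌋ = 4 → E.
Square: lon ⌊6.7216/2⌋ = 3; lat ⌊0.1081/1⌋ = 0.
Subsquare: lon ⌊0.7216/0.0833333⌋ = 8 → i; lat ⌊0.1081/0.0416667⌋ = 2 → c.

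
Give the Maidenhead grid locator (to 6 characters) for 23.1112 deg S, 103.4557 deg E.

OG16rv

Offset from 180°W / 90°S: lon 283.4557°, lat 66.8888°.
Field: 283.4557/20 → 14 → O, 66.8888/10 → 6 → G; chars OG.
Square: 3.4557/2 → 1, 6.8888/1 → 6; chars 16.
Subsquare: 1.4557/0.0833333 → 17 → r, 0.8888/0.0416667 → 21 → v; chars rv.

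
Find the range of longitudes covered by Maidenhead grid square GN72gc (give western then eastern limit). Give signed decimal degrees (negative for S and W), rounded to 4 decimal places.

Field G=6, N=13: +6·20° lon, +13·10° lat → SW at lon -60°, lat 40°.
Square 7, 2: +7·2° lon, +2·1° lat → SW at lon -46°, lat 42°.
Subsquare g=6, c=2: +6·0.0833333° lon, +2·0.0416667° lat → SW at lon -45.5°, lat 42.0833°.
Cell spans 0.0833333° lon × 0.0416667° lat.
west -45.5000, east -45.4167.

-45.5000, -45.4167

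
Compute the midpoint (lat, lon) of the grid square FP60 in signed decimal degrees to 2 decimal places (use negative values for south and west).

60.50, -67.00

Field F=5, P=15: +5·20° lon, +15·10° lat → SW at lon -80°, lat 60°.
Square 6, 0: +6·2° lon, +0·1° lat → SW at lon -68°, lat 60°.
Cell spans 2° lon × 1° lat. Centre is SW corner plus half of each.
latitude 60.50, longitude -67.00.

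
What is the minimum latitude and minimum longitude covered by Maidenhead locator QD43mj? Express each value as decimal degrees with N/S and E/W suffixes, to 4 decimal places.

56.6250° S, 149.0000° E

Field Q=16, D=3: +16·20° lon, +3·10° lat → SW at lon 140°, lat -60°.
Square 4, 3: +4·2° lon, +3·1° lat → SW at lon 148°, lat -57°.
Subsquare m=12, j=9: +12·0.0833333° lon, +9·0.0416667° lat → SW at lon 149°, lat -56.625°.
latitude 56.6250° S, longitude 149.0000° E.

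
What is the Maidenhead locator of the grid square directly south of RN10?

RM19

Latitude square 0; −1 → -1, wraps to 9, carry into field.
Latitude field N = 13; −1 → 12 = M.
The longitude characters are unchanged.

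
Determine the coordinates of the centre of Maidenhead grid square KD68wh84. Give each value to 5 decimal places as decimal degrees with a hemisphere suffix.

51.68958° S, 33.90417° E

Field K=10, D=3: +10·20° lon, +3·10° lat → SW at lon 20°, lat -60°.
Square 6, 8: +6·2° lon, +8·1° lat → SW at lon 32°, lat -52°.
Subsquare w=22, h=7: +22·0.0833333° lon, +7·0.0416667° lat → SW at lon 33.8333°, lat -51.7083°.
Extended square 8, 4: +8·0.00833333° lon, +4·0.00416667° lat → SW at lon 33.9°, lat -51.6917°.
Cell spans 0.00833333° lon × 0.00416667° lat. Centre is SW corner plus half of each.
latitude 51.68958° S, longitude 33.90417° E.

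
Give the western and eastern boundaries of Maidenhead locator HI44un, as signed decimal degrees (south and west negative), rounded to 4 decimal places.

-30.3333, -30.2500

Field H=7, I=8: +7·20° lon, +8·10° lat → SW at lon -40°, lat -10°.
Square 4, 4: +4·2° lon, +4·1° lat → SW at lon -32°, lat -6°.
Subsquare u=20, n=13: +20·0.0833333° lon, +13·0.0416667° lat → SW at lon -30.3333°, lat -5.45833°.
Cell spans 0.0833333° lon × 0.0416667° lat.
west -30.3333, east -30.2500.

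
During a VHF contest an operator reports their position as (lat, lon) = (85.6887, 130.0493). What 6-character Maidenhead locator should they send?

PR55aq

Shift to the Maidenhead origin (180°W, 90°S): lon 310.0493, lat 175.6887.
Field: lon ⌊310.0493/20⌋ = 15 → P; lat ⌊175.6887/10⌋ = 17 → R.
Square: lon ⌊10.0493/2⌋ = 5; lat ⌊5.6887/1⌋ = 5.
Subsquare: lon ⌊0.0493/0.0833333⌋ = 0 → a; lat ⌊0.6887/0.0416667⌋ = 16 → q.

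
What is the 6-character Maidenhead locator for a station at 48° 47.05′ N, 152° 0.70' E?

QN68as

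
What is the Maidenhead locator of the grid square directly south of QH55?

QH54

Latitude square 5; −1 → 4.
The longitude characters are unchanged.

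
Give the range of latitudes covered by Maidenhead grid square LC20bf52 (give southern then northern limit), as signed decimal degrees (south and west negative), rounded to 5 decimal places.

Field L=11, C=2: +11·20° lon, +2·10° lat → SW at lon 40°, lat -70°.
Square 2, 0: +2·2° lon, +0·1° lat → SW at lon 44°, lat -70°.
Subsquare b=1, f=5: +1·0.0833333° lon, +5·0.0416667° lat → SW at lon 44.0833°, lat -69.7917°.
Extended square 5, 2: +5·0.00833333° lon, +2·0.00416667° lat → SW at lon 44.125°, lat -69.7833°.
Cell spans 0.00833333° lon × 0.00416667° lat.
south -69.78333, north -69.77917.

-69.78333, -69.77917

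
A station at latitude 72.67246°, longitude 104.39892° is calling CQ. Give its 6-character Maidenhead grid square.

Shift to the Maidenhead origin (180°W, 90°S): lon 284.3989, lat 162.6725.
Field: 284.3989/20 → 14 → O, 162.6725/10 → 16 → Q; chars OQ.
Square: 4.3989/2 → 2, 2.6725/1 → 2; chars 22.
Subsquare: 0.3989/0.0833333 → 4 → e, 0.6725/0.0416667 → 16 → q; chars eq.

OQ22eq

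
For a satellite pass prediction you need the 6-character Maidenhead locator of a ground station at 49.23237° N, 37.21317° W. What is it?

Shift to the Maidenhead origin (180°W, 90°S): lon 142.7868, lat 139.2324.
Field: lon ⌊142.7868/20⌋ = 7 → H; lat ⌊139.2324/10⌋ = 13 → N.
Square: lon ⌊2.7868/2⌋ = 1; lat ⌊9.2324/1⌋ = 9.
Subsquare: lon ⌊0.7868/0.0833333⌋ = 9 → j; lat ⌊0.2324/0.0416667⌋ = 5 → f.

HN19jf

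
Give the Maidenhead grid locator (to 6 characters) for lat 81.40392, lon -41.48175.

GR91gj

Shift to the Maidenhead origin (180°W, 90°S): lon 138.5182, lat 171.4039.
Field: lon ⌊138.5182/20⌋ = 6 → G; lat ⌊171.4039/10⌋ = 17 → R.
Square: lon ⌊18.5182/2⌋ = 9; lat ⌊1.4039/1⌋ = 1.
Subsquare: lon ⌊0.5182/0.0833333⌋ = 6 → g; lat ⌊0.4039/0.0416667⌋ = 9 → j.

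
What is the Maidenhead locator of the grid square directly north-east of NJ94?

OJ05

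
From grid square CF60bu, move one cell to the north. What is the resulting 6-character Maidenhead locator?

CF60bv

Latitude subsquare u = 20; +1 → 21 = v.
The longitude characters are unchanged.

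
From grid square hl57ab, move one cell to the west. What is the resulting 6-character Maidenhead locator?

Longitude subsquare a = 0; −1 → -1, wraps to 23 = x, carry into square.
Longitude square 5; −1 → 4.
The latitude characters are unchanged.

HL47xb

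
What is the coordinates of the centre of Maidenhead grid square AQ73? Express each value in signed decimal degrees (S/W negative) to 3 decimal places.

Field A=0, Q=16: +0·20° lon, +16·10° lat → SW at lon -180°, lat 70°.
Square 7, 3: +7·2° lon, +3·1° lat → SW at lon -166°, lat 73°.
Cell spans 2° lon × 1° lat. Centre is SW corner plus half of each.
latitude 73.500, longitude -165.000.

73.500, -165.000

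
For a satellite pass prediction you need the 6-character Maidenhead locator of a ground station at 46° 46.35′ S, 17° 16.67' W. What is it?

IE13if

Offset from 180°W / 90°S: lon 162.7222°, lat 43.2275°.
Field: 162.7222/20 → 8 → I, 43.2275/10 → 4 → E; chars IE.
Square: 2.7222/2 → 1, 3.2275/1 → 3; chars 13.
Subsquare: 0.7222/0.0833333 → 8 → i, 0.2275/0.0416667 → 5 → f; chars if.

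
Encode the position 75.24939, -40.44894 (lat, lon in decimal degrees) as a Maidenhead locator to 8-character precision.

GQ95sf69

Offset from 180°W / 90°S: lon 139.55106°, lat 165.24939°.
Field: 139.55106/20 → 6 → G, 165.24939/10 → 16 → Q; chars GQ.
Square: 19.55106/2 → 9, 5.24939/1 → 5; chars 95.
Subsquare: 1.55106/0.0833333 → 18 → s, 0.24939/0.0416667 → 5 → f; chars sf.
Extended square: 0.05106/0.00833333 → 6, 0.04106/0.00416667 → 9; chars 69.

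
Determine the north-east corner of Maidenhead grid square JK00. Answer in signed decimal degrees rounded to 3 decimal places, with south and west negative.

Field J=9, K=10: +9·20° lon, +10·10° lat → SW at lon 0°, lat 10°.
Square 0, 0: +0·2° lon, +0·1° lat → SW at lon 0°, lat 10°.
Cell spans 2° lon × 1° lat. NE corner is SW corner plus one full cell.
latitude 11.000, longitude 2.000.

11.000, 2.000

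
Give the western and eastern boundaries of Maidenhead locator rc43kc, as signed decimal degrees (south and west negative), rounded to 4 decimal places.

Field R=17, C=2: +17·20° lon, +2·10° lat → SW at lon 160°, lat -70°.
Square 4, 3: +4·2° lon, +3·1° lat → SW at lon 168°, lat -67°.
Subsquare k=10, c=2: +10·0.0833333° lon, +2·0.0416667° lat → SW at lon 168.833°, lat -66.9167°.
Cell spans 0.0833333° lon × 0.0416667° lat.
west 168.8333, east 168.9167.

168.8333, 168.9167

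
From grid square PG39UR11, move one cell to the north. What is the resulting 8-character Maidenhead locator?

PG39ur12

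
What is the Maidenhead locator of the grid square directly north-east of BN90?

CN01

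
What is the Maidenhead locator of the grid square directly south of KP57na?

KP56nx

Latitude subsquare a = 0; −1 → -1, wraps to 23 = x, carry into square.
Latitude square 7; −1 → 6.
The longitude characters are unchanged.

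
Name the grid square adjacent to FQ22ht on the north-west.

Longitude subsquare h = 7; −1 → 6 = g.
Latitude subsquare t = 19; +1 → 20 = u.

FQ22gu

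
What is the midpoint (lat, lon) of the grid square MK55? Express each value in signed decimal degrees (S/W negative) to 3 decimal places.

15.500, 71.000

Field M=12, K=10: +12·20° lon, +10·10° lat → SW at lon 60°, lat 10°.
Square 5, 5: +5·2° lon, +5·1° lat → SW at lon 70°, lat 15°.
Cell spans 2° lon × 1° lat. Centre is SW corner plus half of each.
latitude 15.500, longitude 71.000.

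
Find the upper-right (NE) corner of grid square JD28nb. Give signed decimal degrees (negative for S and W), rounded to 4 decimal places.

Field J=9, D=3: +9·20° lon, +3·10° lat → SW at lon 0°, lat -60°.
Square 2, 8: +2·2° lon, +8·1° lat → SW at lon 4°, lat -52°.
Subsquare n=13, b=1: +13·0.0833333° lon, +1·0.0416667° lat → SW at lon 5.08333°, lat -51.9583°.
Cell spans 0.0833333° lon × 0.0416667° lat. NE corner is SW corner plus one full cell.
latitude -51.9167, longitude 5.1667.

-51.9167, 5.1667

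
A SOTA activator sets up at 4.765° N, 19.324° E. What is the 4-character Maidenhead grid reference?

Offset from 180°W / 90°S: lon 199.32°, lat 94.77°.
Field: lon ⌊199.32/20⌋ = 9 → J; lat ⌊94.77/10⌋ = 9 → J.
Square: lon ⌊19.32/2⌋ = 9; lat ⌊4.77/1⌋ = 4.

JJ94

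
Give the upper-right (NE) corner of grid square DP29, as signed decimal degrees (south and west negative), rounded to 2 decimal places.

70.00, -114.00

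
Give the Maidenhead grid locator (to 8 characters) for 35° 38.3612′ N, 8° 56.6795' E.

Offset from 180°W / 90°S: lon 188.94466°, lat 125.63935°.
Field: lon ⌊188.94466/20⌋ = 9 → J; lat ⌊125.63935/10⌋ = 12 → M.
Square: lon ⌊8.94466/2⌋ = 4; lat ⌊5.63935/1⌋ = 5.
Subsquare: lon ⌊0.94466/0.0833333⌋ = 11 → l; lat ⌊0.63935/0.0416667⌋ = 15 → p.
Extended square: lon ⌊0.02799/0.00833333⌋ = 3; lat ⌊0.01435/0.00416667⌋ = 3.

JM45lp33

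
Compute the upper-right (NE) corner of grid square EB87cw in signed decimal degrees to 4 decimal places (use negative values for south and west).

-72.0417, -83.7500

Field E=4, B=1: +4·20° lon, +1·10° lat → SW at lon -100°, lat -80°.
Square 8, 7: +8·2° lon, +7·1° lat → SW at lon -84°, lat -73°.
Subsquare c=2, w=22: +2·0.0833333° lon, +22·0.0416667° lat → SW at lon -83.8333°, lat -72.0833°.
Cell spans 0.0833333° lon × 0.0416667° lat. NE corner is SW corner plus one full cell.
latitude -72.0417, longitude -83.7500.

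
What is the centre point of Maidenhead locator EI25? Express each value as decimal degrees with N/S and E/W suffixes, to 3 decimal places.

4.500° S, 95.000° W

Field E=4, I=8: +4·20° lon, +8·10° lat → SW at lon -100°, lat -10°.
Square 2, 5: +2·2° lon, +5·1° lat → SW at lon -96°, lat -5°.
Cell spans 2° lon × 1° lat. Centre is SW corner plus half of each.
latitude 4.500° S, longitude 95.000° W.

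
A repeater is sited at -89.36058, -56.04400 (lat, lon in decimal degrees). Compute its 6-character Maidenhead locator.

Shift to the Maidenhead origin (180°W, 90°S): lon 123.9560, lat 0.6394.
Field (20°×10°, letters A–R): 123.9560/20 → 6 → G, 0.6394/10 → 0 → A; chars GA.
Square (2°×1°, digits 0–9): 3.9560/2 → 1, 0.6394/1 → 0; chars 10.
Subsquare (5′×2.5′, letters a–x): 1.9560/0.0833333 → 23 → x, 0.6394/0.0416667 → 15 → p; chars xp.

GA10xp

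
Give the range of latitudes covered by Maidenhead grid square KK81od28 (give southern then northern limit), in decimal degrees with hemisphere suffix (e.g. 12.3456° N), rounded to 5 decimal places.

Field K=10, K=10: +10·20° lon, +10·10° lat → SW at lon 20°, lat 10°.
Square 8, 1: +8·2° lon, +1·1° lat → SW at lon 36°, lat 11°.
Subsquare o=14, d=3: +14·0.0833333° lon, +3·0.0416667° lat → SW at lon 37.1667°, lat 11.125°.
Extended square 2, 8: +2·0.00833333° lon, +8·0.00416667° lat → SW at lon 37.1833°, lat 11.1583°.
Cell spans 0.00833333° lon × 0.00416667° lat.
south 11.15833° N, north 11.16250° N.

11.15833° N, 11.16250° N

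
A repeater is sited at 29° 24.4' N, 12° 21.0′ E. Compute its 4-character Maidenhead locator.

JL69

Add 180° to longitude and 90° to latitude: 192.35, 119.41.
Field: lon ⌊192.35/20⌋ = 9 → J; lat ⌊119.41/10⌋ = 11 → L.
Square: lon ⌊12.35/2⌋ = 6; lat ⌊9.41/1⌋ = 9.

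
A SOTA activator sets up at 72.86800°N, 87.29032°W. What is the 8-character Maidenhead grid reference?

EQ62iu58

Offset from 180°W / 90°S: lon 92.70968°, lat 162.86800°.
Field: 92.70968/20 → 4 → E, 162.86800/10 → 16 → Q; chars EQ.
Square: 12.70968/2 → 6, 2.86800/1 → 2; chars 62.
Subsquare: 0.70968/0.0833333 → 8 → i, 0.86800/0.0416667 → 20 → u; chars iu.
Extended square: 0.04301/0.00833333 → 5, 0.03467/0.00416667 → 8; chars 58.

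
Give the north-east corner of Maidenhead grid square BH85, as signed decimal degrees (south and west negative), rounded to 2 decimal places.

Field B=1, H=7: +1·20° lon, +7·10° lat → SW at lon -160°, lat -20°.
Square 8, 5: +8·2° lon, +5·1° lat → SW at lon -144°, lat -15°.
Cell spans 2° lon × 1° lat. NE corner is SW corner plus one full cell.
latitude -14.00, longitude -142.00.

-14.00, -142.00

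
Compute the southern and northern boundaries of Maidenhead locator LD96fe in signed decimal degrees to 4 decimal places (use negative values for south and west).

Field L=11, D=3: +11·20° lon, +3·10° lat → SW at lon 40°, lat -60°.
Square 9, 6: +9·2° lon, +6·1° lat → SW at lon 58°, lat -54°.
Subsquare f=5, e=4: +5·0.0833333° lon, +4·0.0416667° lat → SW at lon 58.4167°, lat -53.8333°.
Cell spans 0.0833333° lon × 0.0416667° lat.
south -53.8333, north -53.7917.

-53.8333, -53.7917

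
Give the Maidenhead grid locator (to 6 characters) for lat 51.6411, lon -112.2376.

DO31vp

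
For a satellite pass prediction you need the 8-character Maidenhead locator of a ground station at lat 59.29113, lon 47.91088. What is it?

LO39wg99

Shift to the Maidenhead origin (180°W, 90°S): lon 227.91088, lat 149.29113.
Field: 227.91088/20 → 11 → L, 149.29113/10 → 14 → O; chars LO.
Square: 7.91088/2 → 3, 9.29113/1 → 9; chars 39.
Subsquare: 1.91088/0.0833333 → 22 → w, 0.29113/0.0416667 → 6 → g; chars wg.
Extended square: 0.07755/0.00833333 → 9, 0.04113/0.00416667 → 9; chars 99.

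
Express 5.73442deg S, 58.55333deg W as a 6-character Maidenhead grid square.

Offset from 180°W / 90°S: lon 121.4467°, lat 84.2656°.
Field: 121.4467/20 → 6 → G, 84.2656/10 → 8 → I; chars GI.
Square: 1.4467/2 → 0, 4.2656/1 → 4; chars 04.
Subsquare: 1.4467/0.0833333 → 17 → r, 0.2656/0.0416667 → 6 → g; chars rg.

GI04rg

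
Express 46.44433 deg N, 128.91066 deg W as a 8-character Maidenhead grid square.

Add 180° to longitude and 90° to latitude: 51.08934, 136.44433.
Field: lon ⌊51.08934/20⌋ = 2 → C; lat ⌊136.44433/10⌋ = 13 → N.
Square: lon ⌊11.08934/2⌋ = 5; lat ⌊6.44433/1⌋ = 6.
Subsquare: lon ⌊1.08934/0.0833333⌋ = 13 → n; lat ⌊0.44433/0.0416667⌋ = 10 → k.
Extended square: lon ⌊0.00601/0.00833333⌋ = 0; lat ⌊0.02766/0.00416667⌋ = 6.

CN56nk06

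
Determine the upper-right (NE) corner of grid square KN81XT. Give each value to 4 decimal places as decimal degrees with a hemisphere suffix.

41.8333° N, 38.0000° E

Field K=10, N=13: +10·20° lon, +13·10° lat → SW at lon 20°, lat 40°.
Square 8, 1: +8·2° lon, +1·1° lat → SW at lon 36°, lat 41°.
Subsquare x=23, t=19: +23·0.0833333° lon, +19·0.0416667° lat → SW at lon 37.9167°, lat 41.7917°.
Cell spans 0.0833333° lon × 0.0416667° lat. NE corner is SW corner plus one full cell.
latitude 41.8333° N, longitude 38.0000° E.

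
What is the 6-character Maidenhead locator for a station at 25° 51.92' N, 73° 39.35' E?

ML65tu

Shift to the Maidenhead origin (180°W, 90°S): lon 253.6558, lat 115.8653.
Field (20°×10°, letters A–R): lon ⌊253.6558/20⌋ = 12 → M; lat ⌊115.8653/10⌋ = 11 → L.
Square (2°×1°, digits 0–9): lon ⌊13.6558/2⌋ = 6; lat ⌊5.8653/1⌋ = 5.
Subsquare (5′×2.5′, letters a–x): lon ⌊1.6558/0.0833333⌋ = 19 → t; lat ⌊0.8653/0.0416667⌋ = 20 → u.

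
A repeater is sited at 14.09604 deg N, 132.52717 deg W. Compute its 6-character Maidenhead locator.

CK34rc

Offset from 180°W / 90°S: lon 47.4728°, lat 104.0960°.
Field: lon ⌊47.4728/20⌋ = 2 → C; lat ⌊104.0960/10⌋ = 10 → K.
Square: lon ⌊7.4728/2⌋ = 3; lat ⌊4.0960/1⌋ = 4.
Subsquare: lon ⌊1.4728/0.0833333⌋ = 17 → r; lat ⌊0.0960/0.0416667⌋ = 2 → c.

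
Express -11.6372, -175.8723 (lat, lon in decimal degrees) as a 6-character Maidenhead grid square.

AH28bi

Add 180° to longitude and 90° to latitude: 4.1277, 78.3628.
Field: lon ⌊4.1277/20⌋ = 0 → A; lat ⌊78.3628/10⌋ = 7 → H.
Square: lon ⌊4.1277/2⌋ = 2; lat ⌊8.3628/1⌋ = 8.
Subsquare: lon ⌊0.1277/0.0833333⌋ = 1 → b; lat ⌊0.3628/0.0416667⌋ = 8 → i.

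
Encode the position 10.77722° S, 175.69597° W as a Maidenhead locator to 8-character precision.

AH29df63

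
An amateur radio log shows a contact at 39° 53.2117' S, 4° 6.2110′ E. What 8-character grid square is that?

JF20bc27

Add 180° to longitude and 90° to latitude: 184.10352, 50.11314.
Field (20°×10°, letters A–R): 184.10352/20 → 9 → J, 50.11314/10 → 5 → F; chars JF.
Square (2°×1°, digits 0–9): 4.10352/2 → 2, 0.11314/1 → 0; chars 20.
Subsquare (5′×2.5′, letters a–x): 0.10352/0.0833333 → 1 → b, 0.11314/0.0416667 → 2 → c; chars bc.
Extended square (30″×15″, digits 0–9): 0.02018/0.00833333 → 2, 0.02980/0.00416667 → 7; chars 27.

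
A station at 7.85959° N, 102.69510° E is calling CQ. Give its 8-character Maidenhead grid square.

OJ17iu36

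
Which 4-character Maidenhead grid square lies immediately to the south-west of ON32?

Longitude square 3; −1 → 2.
Latitude square 2; −1 → 1.

ON21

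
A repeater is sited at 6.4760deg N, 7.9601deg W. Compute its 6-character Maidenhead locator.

Shift to the Maidenhead origin (180°W, 90°S): lon 172.0399, lat 96.4760.
Field: 172.0399/20 → 8 → I, 96.4760/10 → 9 → J; chars IJ.
Square: 12.0399/2 → 6, 6.4760/1 → 6; chars 66.
Subsquare: 0.0399/0.0833333 → 0 → a, 0.4760/0.0416667 → 11 → l; chars al.

IJ66al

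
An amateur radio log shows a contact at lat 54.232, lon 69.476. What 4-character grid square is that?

MO44

Add 180° to longitude and 90° to latitude: 249.48, 144.23.
Field (20°×10°, letters A–R): lon ⌊249.48/20⌋ = 12 → M; lat ⌊144.23/10⌋ = 14 → O.
Square (2°×1°, digits 0–9): lon ⌊9.48/2⌋ = 4; lat ⌊4.23/1⌋ = 4.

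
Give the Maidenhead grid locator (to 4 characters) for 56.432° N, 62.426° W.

Shift to the Maidenhead origin (180°W, 90°S): lon 117.57, lat 146.43.
Field: 117.57/20 → 5 → F, 146.43/10 → 14 → O; chars FO.
Square: 17.57/2 → 8, 6.43/1 → 6; chars 86.

FO86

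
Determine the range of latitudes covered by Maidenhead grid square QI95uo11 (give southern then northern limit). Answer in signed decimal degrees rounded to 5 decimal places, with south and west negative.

Field Q=16, I=8: +16·20° lon, +8·10° lat → SW at lon 140°, lat -10°.
Square 9, 5: +9·2° lon, +5·1° lat → SW at lon 158°, lat -5°.
Subsquare u=20, o=14: +20·0.0833333° lon, +14·0.0416667° lat → SW at lon 159.667°, lat -4.41667°.
Extended square 1, 1: +1·0.00833333° lon, +1·0.00416667° lat → SW at lon 159.675°, lat -4.4125°.
Cell spans 0.00833333° lon × 0.00416667° lat.
south -4.41250, north -4.40833.

-4.41250, -4.40833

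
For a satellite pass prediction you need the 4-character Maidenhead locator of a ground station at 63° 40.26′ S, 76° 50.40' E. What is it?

MC86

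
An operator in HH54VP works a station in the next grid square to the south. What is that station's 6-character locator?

HH54vo

Latitude subsquare p = 15; −1 → 14 = o.
The longitude characters are unchanged.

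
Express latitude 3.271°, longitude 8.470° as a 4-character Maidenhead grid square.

JJ43

Shift to the Maidenhead origin (180°W, 90°S): lon 188.47, lat 93.27.
Field (20°×10°, letters A–R): 188.47/20 → 9 → J, 93.27/10 → 9 → J; chars JJ.
Square (2°×1°, digits 0–9): 8.47/2 → 4, 3.27/1 → 3; chars 43.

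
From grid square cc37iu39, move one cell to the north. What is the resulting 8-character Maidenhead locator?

CC37iv30

Latitude extended square 9; +1 → 10, wraps to 0, carry into subsquare.
Latitude subsquare u = 20; +1 → 21 = v.
The longitude characters are unchanged.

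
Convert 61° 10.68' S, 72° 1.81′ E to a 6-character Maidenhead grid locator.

MC68at

Offset from 180°W / 90°S: lon 252.0302°, lat 28.8220°.
Field (20°×10°, letters A–R): lon ⌊252.0302/20⌋ = 12 → M; lat ⌊28.8220/10⌋ = 2 → C.
Square (2°×1°, digits 0–9): lon ⌊12.0302/2⌋ = 6; lat ⌊8.8220/1⌋ = 8.
Subsquare (5′×2.5′, letters a–x): lon ⌊0.0302/0.0833333⌋ = 0 → a; lat ⌊0.8220/0.0416667⌋ = 19 → t.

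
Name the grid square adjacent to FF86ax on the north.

FF87aa

Latitude subsquare x = 23; +1 → 24, wraps to 0 = a, carry into square.
Latitude square 6; +1 → 7.
The longitude characters are unchanged.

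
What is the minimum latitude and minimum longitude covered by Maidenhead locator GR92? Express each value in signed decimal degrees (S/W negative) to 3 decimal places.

Field G=6, R=17: +6·20° lon, +17·10° lat → SW at lon -60°, lat 80°.
Square 9, 2: +9·2° lon, +2·1° lat → SW at lon -42°, lat 82°.
latitude 82.000, longitude -42.000.

82.000, -42.000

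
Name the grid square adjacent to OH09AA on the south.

OH08ax

Latitude subsquare a = 0; −1 → -1, wraps to 23 = x, carry into square.
Latitude square 9; −1 → 8.
The longitude characters are unchanged.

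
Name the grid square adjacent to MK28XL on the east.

MK38al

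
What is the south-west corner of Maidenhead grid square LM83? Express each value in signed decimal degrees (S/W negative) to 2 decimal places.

33.00, 56.00

Field L=11, M=12: +11·20° lon, +12·10° lat → SW at lon 40°, lat 30°.
Square 8, 3: +8·2° lon, +3·1° lat → SW at lon 56°, lat 33°.
latitude 33.00, longitude 56.00.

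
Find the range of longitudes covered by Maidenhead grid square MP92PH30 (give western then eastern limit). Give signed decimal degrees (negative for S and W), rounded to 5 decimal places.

79.27500, 79.28333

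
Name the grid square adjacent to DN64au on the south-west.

DN54xt

Longitude subsquare a = 0; −1 → -1, wraps to 23 = x, carry into square.
Longitude square 6; −1 → 5.
Latitude subsquare u = 20; −1 → 19 = t.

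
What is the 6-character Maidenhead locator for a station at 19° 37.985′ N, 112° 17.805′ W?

DK39up

Add 180° to longitude and 90° to latitude: 67.7032, 109.6331.
Field (20°×10°, letters A–R): 67.7032/20 → 3 → D, 109.6331/10 → 10 → K; chars DK.
Square (2°×1°, digits 0–9): 7.7032/2 → 3, 9.6331/1 → 9; chars 39.
Subsquare (5′×2.5′, letters a–x): 1.7032/0.0833333 → 20 → u, 0.6331/0.0416667 → 15 → p; chars up.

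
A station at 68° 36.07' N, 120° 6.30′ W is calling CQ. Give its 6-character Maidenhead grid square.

CP98wo

Offset from 180°W / 90°S: lon 59.8950°, lat 158.6012°.
Field (20°×10°, letters A–R): lon ⌊59.8950/20⌋ = 2 → C; lat ⌊158.6012/10⌋ = 15 → P.
Square (2°×1°, digits 0–9): lon ⌊19.8950/2⌋ = 9; lat ⌊8.6012/1⌋ = 8.
Subsquare (5′×2.5′, letters a–x): lon ⌊1.8950/0.0833333⌋ = 22 → w; lat ⌊0.6012/0.0416667⌋ = 14 → o.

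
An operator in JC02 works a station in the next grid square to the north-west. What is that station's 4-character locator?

IC93

Longitude square 0; −1 → -1, wraps to 9, carry into field.
Longitude field J = 9; −1 → 8 = I.
Latitude square 2; +1 → 3.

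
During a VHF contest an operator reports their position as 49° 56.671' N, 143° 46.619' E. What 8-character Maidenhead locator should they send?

QN19vw36

Add 180° to longitude and 90° to latitude: 323.77698, 139.94452.
Field: lon ⌊323.77698/20⌋ = 16 → Q; lat ⌊139.94452/10⌋ = 13 → N.
Square: lon ⌊3.77698/2⌋ = 1; lat ⌊9.94452/1⌋ = 9.
Subsquare: lon ⌊1.77698/0.0833333⌋ = 21 → v; lat ⌊0.94452/0.0416667⌋ = 22 → w.
Extended square: lon ⌊0.02698/0.00833333⌋ = 3; lat ⌊0.02785/0.00416667⌋ = 6.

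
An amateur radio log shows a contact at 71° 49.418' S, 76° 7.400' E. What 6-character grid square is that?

MB88be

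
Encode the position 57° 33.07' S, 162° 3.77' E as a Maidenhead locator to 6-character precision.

RD12ak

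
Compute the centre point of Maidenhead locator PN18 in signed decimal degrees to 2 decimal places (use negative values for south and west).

Field P=15, N=13: +15·20° lon, +13·10° lat → SW at lon 120°, lat 40°.
Square 1, 8: +1·2° lon, +8·1° lat → SW at lon 122°, lat 48°.
Cell spans 2° lon × 1° lat. Centre is SW corner plus half of each.
latitude 48.50, longitude 123.00.

48.50, 123.00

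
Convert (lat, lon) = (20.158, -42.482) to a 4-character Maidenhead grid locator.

GL80

Offset from 180°W / 90°S: lon 137.52°, lat 110.16°.
Field: 137.52/20 → 6 → G, 110.16/10 → 11 → L; chars GL.
Square: 17.52/2 → 8, 0.16/1 → 0; chars 80.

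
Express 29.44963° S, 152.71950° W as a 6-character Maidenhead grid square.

Add 180° to longitude and 90° to latitude: 27.2805, 60.5504.
Field: lon ⌊27.2805/20⌋ = 1 → B; lat ⌊60.5504/10⌋ = 6 → G.
Square: lon ⌊7.2805/2⌋ = 3; lat ⌊0.5504/1⌋ = 0.
Subsquare: lon ⌊1.2805/0.0833333⌋ = 15 → p; lat ⌊0.5504/0.0416667⌋ = 13 → n.

BG30pn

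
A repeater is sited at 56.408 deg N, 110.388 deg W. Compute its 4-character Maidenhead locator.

DO46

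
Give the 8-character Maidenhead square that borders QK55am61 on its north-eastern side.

QK55am72

Longitude extended square 6; +1 → 7.
Latitude extended square 1; +1 → 2.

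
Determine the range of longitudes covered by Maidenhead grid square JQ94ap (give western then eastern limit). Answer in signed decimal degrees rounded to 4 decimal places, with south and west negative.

Field J=9, Q=16: +9·20° lon, +16·10° lat → SW at lon 0°, lat 70°.
Square 9, 4: +9·2° lon, +4·1° lat → SW at lon 18°, lat 74°.
Subsquare a=0, p=15: +0·0.0833333° lon, +15·0.0416667° lat → SW at lon 18°, lat 74.625°.
Cell spans 0.0833333° lon × 0.0416667° lat.
west 18.0000, east 18.0833.

18.0000, 18.0833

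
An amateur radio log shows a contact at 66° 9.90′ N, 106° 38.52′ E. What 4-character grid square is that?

OP36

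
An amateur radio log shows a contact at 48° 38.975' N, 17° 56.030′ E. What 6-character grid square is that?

JN88xp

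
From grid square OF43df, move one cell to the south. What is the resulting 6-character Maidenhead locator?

OF43de

Latitude subsquare f = 5; −1 → 4 = e.
The longitude characters are unchanged.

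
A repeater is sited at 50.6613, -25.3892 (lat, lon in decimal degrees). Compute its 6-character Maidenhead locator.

HO70hp

Offset from 180°W / 90°S: lon 154.6108°, lat 140.6613°.
Field: 154.6108/20 → 7 → H, 140.6613/10 → 14 → O; chars HO.
Square: 14.6108/2 → 7, 0.6613/1 → 0; chars 70.
Subsquare: 0.6108/0.0833333 → 7 → h, 0.6613/0.0416667 → 15 → p; chars hp.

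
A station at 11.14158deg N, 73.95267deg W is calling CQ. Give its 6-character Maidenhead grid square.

FK31ad

Add 180° to longitude and 90° to latitude: 106.0473, 101.1416.
Field: lon ⌊106.0473/20⌋ = 5 → F; lat ⌊101.1416/10⌋ = 10 → K.
Square: lon ⌊6.0473/2⌋ = 3; lat ⌊1.1416/1⌋ = 1.
Subsquare: lon ⌊0.0473/0.0833333⌋ = 0 → a; lat ⌊0.1416/0.0416667⌋ = 3 → d.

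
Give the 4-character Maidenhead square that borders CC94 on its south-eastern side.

DC03

Longitude square 9; +1 → 10, wraps to 0, carry into field.
Longitude field C = 2; +1 → 3 = D.
Latitude square 4; −1 → 3.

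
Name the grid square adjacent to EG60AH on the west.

Longitude subsquare a = 0; −1 → -1, wraps to 23 = x, carry into square.
Longitude square 6; −1 → 5.
The latitude characters are unchanged.

EG50xh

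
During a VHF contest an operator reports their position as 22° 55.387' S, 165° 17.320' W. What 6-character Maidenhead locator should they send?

Add 180° to longitude and 90° to latitude: 14.7113, 67.0769.
Field (20°×10°, letters A–R): lon ⌊14.7113/20⌋ = 0 → A; lat ⌊67.0769/10⌋ = 6 → G.
Square (2°×1°, digits 0–9): lon ⌊14.7113/2⌋ = 7; lat ⌊7.0769/1⌋ = 7.
Subsquare (5′×2.5′, letters a–x): lon ⌊0.7113/0.0833333⌋ = 8 → i; lat ⌊0.0769/0.0416667⌋ = 1 → b.

AG77ib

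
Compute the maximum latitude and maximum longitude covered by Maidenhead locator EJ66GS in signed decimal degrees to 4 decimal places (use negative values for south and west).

Field E=4, J=9: +4·20° lon, +9·10° lat → SW at lon -100°, lat 0°.
Square 6, 6: +6·2° lon, +6·1° lat → SW at lon -88°, lat 6°.
Subsquare g=6, s=18: +6·0.0833333° lon, +18·0.0416667° lat → SW at lon -87.5°, lat 6.75°.
Cell spans 0.0833333° lon × 0.0416667° lat. NE corner is SW corner plus one full cell.
latitude 6.7917, longitude -87.4167.

6.7917, -87.4167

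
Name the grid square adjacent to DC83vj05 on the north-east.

DC83vj16

Longitude extended square 0; +1 → 1.
Latitude extended square 5; +1 → 6.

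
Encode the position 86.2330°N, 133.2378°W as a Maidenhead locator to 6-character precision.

Shift to the Maidenhead origin (180°W, 90°S): lon 46.7622, lat 176.2330.
Field (20°×10°, letters A–R): lon ⌊46.7622/20⌋ = 2 → C; lat ⌊176.2330/10⌋ = 17 → R.
Square (2°×1°, digits 0–9): lon ⌊6.7622/2⌋ = 3; lat ⌊6.2330/1⌋ = 6.
Subsquare (5′×2.5′, letters a–x): lon ⌊0.7622/0.0833333⌋ = 9 → j; lat ⌊0.2330/0.0416667⌋ = 5 → f.

CR36jf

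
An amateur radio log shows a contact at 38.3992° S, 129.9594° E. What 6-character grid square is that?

PF41xo

Shift to the Maidenhead origin (180°W, 90°S): lon 309.9594, lat 51.6008.
Field (20°×10°, letters A–R): 309.9594/20 → 15 → P, 51.6008/10 → 5 → F; chars PF.
Square (2°×1°, digits 0–9): 9.9594/2 → 4, 1.6008/1 → 1; chars 41.
Subsquare (5′×2.5′, letters a–x): 1.9594/0.0833333 → 23 → x, 0.6008/0.0416667 → 14 → o; chars xo.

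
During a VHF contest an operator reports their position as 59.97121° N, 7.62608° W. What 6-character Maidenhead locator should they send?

IO69ex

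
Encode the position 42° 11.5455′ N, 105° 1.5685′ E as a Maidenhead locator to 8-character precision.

Offset from 180°W / 90°S: lon 285.02614°, lat 132.19243°.
Field: 285.02614/20 → 14 → O, 132.19243/10 → 13 → N; chars ON.
Square: 5.02614/2 → 2, 2.19243/1 → 2; chars 22.
Subsquare: 1.02614/0.0833333 → 12 → m, 0.19243/0.0416667 → 4 → e; chars me.
Extended square: 0.02614/0.00833333 → 3, 0.02576/0.00416667 → 6; chars 36.

ON22me36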